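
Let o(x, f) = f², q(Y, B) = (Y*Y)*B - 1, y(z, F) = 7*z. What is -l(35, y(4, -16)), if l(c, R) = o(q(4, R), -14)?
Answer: -196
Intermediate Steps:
q(Y, B) = -1 + B*Y² (q(Y, B) = Y²*B - 1 = B*Y² - 1 = -1 + B*Y²)
l(c, R) = 196 (l(c, R) = (-14)² = 196)
-l(35, y(4, -16)) = -1*196 = -196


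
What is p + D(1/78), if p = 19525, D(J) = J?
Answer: 1522951/78 ≈ 19525.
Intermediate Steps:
p + D(1/78) = 19525 + 1/78 = 1522951/78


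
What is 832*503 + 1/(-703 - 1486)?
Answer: 916087743/2189 ≈ 4.1850e+5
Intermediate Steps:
832*503 + 1/(-703 - 1486) = 418496 + 1/(-2189) = 418496 - 1/2189 = 916087743/2189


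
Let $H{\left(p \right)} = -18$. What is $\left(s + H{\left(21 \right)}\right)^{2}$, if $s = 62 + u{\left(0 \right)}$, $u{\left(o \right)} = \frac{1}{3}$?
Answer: $\frac{17689}{9} \approx 1965.4$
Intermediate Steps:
$u{\left(o \right)} = \frac{1}{3}$
$s = \frac{187}{3}$ ($s = 62 + \frac{1}{3} = \frac{187}{3} \approx 62.333$)
$\left(s + H{\left(21 \right)}\right)^{2} = \left(\frac{187}{3} - 18\right)^{2} = \left(\frac{133}{3}\right)^{2} = \frac{17689}{9}$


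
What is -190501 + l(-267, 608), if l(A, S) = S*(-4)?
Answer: -192933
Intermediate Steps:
l(A, S) = -4*S
-190501 + l(-267, 608) = -190501 - 4*608 = -190501 - 2432 = -192933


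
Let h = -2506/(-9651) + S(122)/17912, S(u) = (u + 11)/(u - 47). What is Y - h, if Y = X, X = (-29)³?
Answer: -35134499346287/1440572600 ≈ -24389.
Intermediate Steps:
S(u) = (11 + u)/(-47 + u)
X = -24389
h = 374204887/1440572600 (h = -2506/(-9651) + ((11 + 122)/(-47 + 122))/17912 = -2506*(-1/9651) + (133/75)*(1/17912) = 2506/9651 + ((1/75)*133)*(1/17912) = 2506/9651 + (133/75)*(1/17912) = 2506/9651 + 133/1343400 = 374204887/1440572600 ≈ 0.25976)
Y = -24389
Y - h = -24389 - 1*374204887/1440572600 = -24389 - 374204887/1440572600 = -35134499346287/1440572600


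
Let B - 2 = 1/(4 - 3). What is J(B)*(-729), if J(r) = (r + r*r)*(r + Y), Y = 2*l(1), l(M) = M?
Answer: -43740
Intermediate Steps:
B = 3 (B = 2 + 1/(4 - 3) = 2 + 1/1 = 2 + 1 = 3)
Y = 2 (Y = 2*1 = 2)
J(r) = (2 + r)*(r + r**2) (J(r) = (r + r*r)*(r + 2) = (r + r**2)*(2 + r) = (2 + r)*(r + r**2))
J(B)*(-729) = (3*(2 + 3**2 + 3*3))*(-729) = (3*(2 + 9 + 9))*(-729) = (3*20)*(-729) = 60*(-729) = -43740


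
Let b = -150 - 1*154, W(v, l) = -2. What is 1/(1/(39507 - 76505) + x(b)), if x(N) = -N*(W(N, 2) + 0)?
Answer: -36998/22494785 ≈ -0.0016447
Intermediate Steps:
b = -304 (b = -150 - 154 = -304)
x(N) = 2*N (x(N) = -N*(-2 + 0) = -N*(-2) = -(-2)*N = 2*N)
1/(1/(39507 - 76505) + x(b)) = 1/(1/(39507 - 76505) + 2*(-304)) = 1/(1/(-36998) - 608) = 1/(-1/36998 - 608) = 1/(-22494785/36998) = -36998/22494785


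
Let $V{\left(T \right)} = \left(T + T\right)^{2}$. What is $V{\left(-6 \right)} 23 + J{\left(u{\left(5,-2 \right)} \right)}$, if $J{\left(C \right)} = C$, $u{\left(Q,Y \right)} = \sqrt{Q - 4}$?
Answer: $3313$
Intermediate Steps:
$u{\left(Q,Y \right)} = \sqrt{-4 + Q}$
$V{\left(T \right)} = 4 T^{2}$ ($V{\left(T \right)} = \left(2 T\right)^{2} = 4 T^{2}$)
$V{\left(-6 \right)} 23 + J{\left(u{\left(5,-2 \right)} \right)} = 4 \left(-6\right)^{2} \cdot 23 + \sqrt{-4 + 5} = 4 \cdot 36 \cdot 23 + \sqrt{1} = 144 \cdot 23 + 1 = 3312 + 1 = 3313$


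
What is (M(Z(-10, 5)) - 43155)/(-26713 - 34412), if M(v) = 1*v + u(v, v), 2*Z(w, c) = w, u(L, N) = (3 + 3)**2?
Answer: 43124/61125 ≈ 0.70551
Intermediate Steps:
u(L, N) = 36 (u(L, N) = 6**2 = 36)
Z(w, c) = w/2
M(v) = 36 + v (M(v) = 1*v + 36 = v + 36 = 36 + v)
(M(Z(-10, 5)) - 43155)/(-26713 - 34412) = ((36 + (1/2)*(-10)) - 43155)/(-26713 - 34412) = ((36 - 5) - 43155)/(-61125) = (31 - 43155)*(-1/61125) = -43124*(-1/61125) = 43124/61125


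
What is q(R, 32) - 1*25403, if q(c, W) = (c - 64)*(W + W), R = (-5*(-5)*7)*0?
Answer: -29499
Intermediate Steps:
R = 0 (R = (25*7)*0 = 175*0 = 0)
q(c, W) = 2*W*(-64 + c) (q(c, W) = (-64 + c)*(2*W) = 2*W*(-64 + c))
q(R, 32) - 1*25403 = 2*32*(-64 + 0) - 1*25403 = 2*32*(-64) - 25403 = -4096 - 25403 = -29499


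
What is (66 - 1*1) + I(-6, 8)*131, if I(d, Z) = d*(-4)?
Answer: 3209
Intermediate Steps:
I(d, Z) = -4*d
(66 - 1*1) + I(-6, 8)*131 = (66 - 1*1) - 4*(-6)*131 = (66 - 1) + 24*131 = 65 + 3144 = 3209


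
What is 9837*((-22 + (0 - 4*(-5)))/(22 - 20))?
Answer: -9837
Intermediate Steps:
9837*((-22 + (0 - 4*(-5)))/(22 - 20)) = 9837*((-22 + (0 + 20))/2) = 9837*((-22 + 20)*(½)) = 9837*(-2*½) = 9837*(-1) = -9837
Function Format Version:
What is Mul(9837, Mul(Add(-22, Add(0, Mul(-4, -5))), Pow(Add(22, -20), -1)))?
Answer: -9837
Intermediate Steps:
Mul(9837, Mul(Add(-22, Add(0, Mul(-4, -5))), Pow(Add(22, -20), -1))) = Mul(9837, Mul(Add(-22, Add(0, 20)), Pow(2, -1))) = Mul(9837, Mul(Add(-22, 20), Rational(1, 2))) = Mul(9837, Mul(-2, Rational(1, 2))) = Mul(9837, -1) = -9837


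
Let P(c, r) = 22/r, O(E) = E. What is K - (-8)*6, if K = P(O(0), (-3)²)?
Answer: 454/9 ≈ 50.444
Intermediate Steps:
K = 22/9 (K = 22/((-3)²) = 22/9 ≈ 2.4444)
K - (-8)*6 = 22/9 - (-8)*6 = 22/9 - 1*(-48) = 22/9 + 48 = 454/9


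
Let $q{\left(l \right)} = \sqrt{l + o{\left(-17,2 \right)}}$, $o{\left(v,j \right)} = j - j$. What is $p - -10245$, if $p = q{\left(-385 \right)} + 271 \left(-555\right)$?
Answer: $-140160 + i \sqrt{385} \approx -1.4016 \cdot 10^{5} + 19.621 i$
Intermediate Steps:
$o{\left(v,j \right)} = 0$
$q{\left(l \right)} = \sqrt{l}$ ($q{\left(l \right)} = \sqrt{l + 0} = \sqrt{l}$)
$p = -150405 + i \sqrt{385}$ ($p = \sqrt{-385} + 271 \left(-555\right) = i \sqrt{385} - 150405 = -150405 + i \sqrt{385} \approx -1.5041 \cdot 10^{5} + 19.621 i$)
$p - -10245 = \left(-150405 + i \sqrt{385}\right) - -10245 = \left(-150405 + i \sqrt{385}\right) + 10245 = -140160 + i \sqrt{385}$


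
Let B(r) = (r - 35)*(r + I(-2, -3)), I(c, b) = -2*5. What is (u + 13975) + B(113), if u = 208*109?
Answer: 44681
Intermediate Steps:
I(c, b) = -10
B(r) = (-35 + r)*(-10 + r) (B(r) = (r - 35)*(r - 10) = (-35 + r)*(-10 + r))
u = 22672
(u + 13975) + B(113) = (22672 + 13975) + (350 + 113**2 - 45*113) = 36647 + (350 + 12769 - 5085) = 36647 + 8034 = 44681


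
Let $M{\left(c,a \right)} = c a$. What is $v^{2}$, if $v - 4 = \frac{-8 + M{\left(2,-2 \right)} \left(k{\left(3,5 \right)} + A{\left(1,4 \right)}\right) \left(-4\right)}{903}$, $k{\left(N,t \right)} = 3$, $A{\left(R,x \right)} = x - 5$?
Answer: $\frac{1468944}{90601} \approx 16.213$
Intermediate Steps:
$A{\left(R,x \right)} = -5 + x$
$M{\left(c,a \right)} = a c$
$v = \frac{1212}{301}$ ($v = 4 + \frac{-8 + \left(-2\right) 2 \left(3 + \left(-5 + 4\right)\right) \left(-4\right)}{903} = 4 + \left(-8 - 4 \left(3 - 1\right) \left(-4\right)\right) \frac{1}{903} = 4 + \left(-8 - 4 \cdot 2 \left(-4\right)\right) \frac{1}{903} = 4 + \left(-8 - -32\right) \frac{1}{903} = 4 + \left(-8 + 32\right) \frac{1}{903} = 4 + 24 \cdot \frac{1}{903} = 4 + \frac{8}{301} = \frac{1212}{301} \approx 4.0266$)
$v^{2} = \left(\frac{1212}{301}\right)^{2} = \frac{1468944}{90601}$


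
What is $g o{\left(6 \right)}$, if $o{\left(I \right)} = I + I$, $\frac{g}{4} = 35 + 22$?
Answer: $2736$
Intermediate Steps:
$g = 228$ ($g = 4 \left(35 + 22\right) = 4 \cdot 57 = 228$)
$o{\left(I \right)} = 2 I$
$g o{\left(6 \right)} = 228 \cdot 2 \cdot 6 = 228 \cdot 12 = 2736$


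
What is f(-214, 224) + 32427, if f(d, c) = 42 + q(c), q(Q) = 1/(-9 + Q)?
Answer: 6980836/215 ≈ 32469.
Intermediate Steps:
f(d, c) = 42 + 1/(-9 + c)
f(-214, 224) + 32427 = (-377 + 42*224)/(-9 + 224) + 32427 = (-377 + 9408)/215 + 32427 = (1/215)*9031 + 32427 = 9031/215 + 32427 = 6980836/215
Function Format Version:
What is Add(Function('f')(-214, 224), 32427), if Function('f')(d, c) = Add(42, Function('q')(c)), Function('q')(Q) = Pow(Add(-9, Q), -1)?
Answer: Rational(6980836, 215) ≈ 32469.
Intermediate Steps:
Function('f')(d, c) = Add(42, Pow(Add(-9, c), -1))
Add(Function('f')(-214, 224), 32427) = Add(Mul(Pow(Add(-9, 224), -1), Add(-377, Mul(42, 224))), 32427) = Add(Mul(Pow(215, -1), Add(-377, 9408)), 32427) = Add(Mul(Rational(1, 215), 9031), 32427) = Add(Rational(9031, 215), 32427) = Rational(6980836, 215)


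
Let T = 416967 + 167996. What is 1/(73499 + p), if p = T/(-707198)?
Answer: 707198/51977760839 ≈ 1.3606e-5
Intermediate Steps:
T = 584963
p = -584963/707198 (p = 584963/(-707198) = 584963*(-1/707198) = -584963/707198 ≈ -0.82716)
1/(73499 + p) = 1/(73499 - 584963/707198) = 1/(51977760839/707198) = 707198/51977760839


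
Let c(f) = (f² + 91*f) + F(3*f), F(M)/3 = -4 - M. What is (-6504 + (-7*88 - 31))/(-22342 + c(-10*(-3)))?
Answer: 7151/18994 ≈ 0.37649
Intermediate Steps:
F(M) = -12 - 3*M (F(M) = 3*(-4 - M) = -12 - 3*M)
c(f) = -12 + f² + 82*f (c(f) = (f² + 91*f) + (-12 - 9*f) = -12 + f² + 82*f)
(-6504 + (-7*88 - 31))/(-22342 + c(-10*(-3))) = (-6504 + (-7*88 - 31))/(-22342 + (-12 + (-10*(-3))² + 82*(-10*(-3)))) = (-6504 + (-616 - 31))/(-22342 + (-12 + 30² + 82*30)) = (-6504 - 647)/(-22342 + (-12 + 900 + 2460)) = -7151/(-22342 + 3348) = -7151/(-18994) = -7151*(-1/18994) = 7151/18994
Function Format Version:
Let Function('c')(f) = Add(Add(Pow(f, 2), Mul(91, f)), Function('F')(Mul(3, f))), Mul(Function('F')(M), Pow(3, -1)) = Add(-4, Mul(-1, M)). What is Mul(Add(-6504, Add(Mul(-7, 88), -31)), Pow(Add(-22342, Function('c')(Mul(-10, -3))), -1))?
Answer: Rational(7151, 18994) ≈ 0.37649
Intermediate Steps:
Function('F')(M) = Add(-12, Mul(-3, M)) (Function('F')(M) = Mul(3, Add(-4, Mul(-1, M))) = Add(-12, Mul(-3, M)))
Function('c')(f) = Add(-12, Pow(f, 2), Mul(82, f)) (Function('c')(f) = Add(Add(Pow(f, 2), Mul(91, f)), Add(-12, Mul(-3, Mul(3, f)))) = Add(Add(Pow(f, 2), Mul(91, f)), Add(-12, Mul(-9, f))) = Add(-12, Pow(f, 2), Mul(82, f)))
Mul(Add(-6504, Add(Mul(-7, 88), -31)), Pow(Add(-22342, Function('c')(Mul(-10, -3))), -1)) = Mul(Add(-6504, Add(Mul(-7, 88), -31)), Pow(Add(-22342, Add(-12, Pow(Mul(-10, -3), 2), Mul(82, Mul(-10, -3)))), -1)) = Mul(Add(-6504, Add(-616, -31)), Pow(Add(-22342, Add(-12, Pow(30, 2), Mul(82, 30))), -1)) = Mul(Add(-6504, -647), Pow(Add(-22342, Add(-12, 900, 2460)), -1)) = Mul(-7151, Pow(Add(-22342, 3348), -1)) = Mul(-7151, Pow(-18994, -1)) = Mul(-7151, Rational(-1, 18994)) = Rational(7151, 18994)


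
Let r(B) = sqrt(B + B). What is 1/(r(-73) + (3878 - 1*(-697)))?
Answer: 4575/20930771 - I*sqrt(146)/20930771 ≈ 0.00021858 - 5.7729e-7*I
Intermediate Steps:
r(B) = sqrt(2)*sqrt(B) (r(B) = sqrt(2*B) = sqrt(2)*sqrt(B))
1/(r(-73) + (3878 - 1*(-697))) = 1/(sqrt(2)*sqrt(-73) + (3878 - 1*(-697))) = 1/(sqrt(2)*(I*sqrt(73)) + (3878 + 697)) = 1/(I*sqrt(146) + 4575) = 1/(4575 + I*sqrt(146))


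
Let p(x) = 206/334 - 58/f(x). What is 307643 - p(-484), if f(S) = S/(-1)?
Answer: 12433064119/40414 ≈ 3.0764e+5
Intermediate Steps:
f(S) = -S (f(S) = S*(-1) = -S)
p(x) = 103/167 + 58/x (p(x) = 206/334 - 58*(-1/x) = 206*(1/334) - (-58)/x = 103/167 + 58/x)
307643 - p(-484) = 307643 - (103/167 + 58/(-484)) = 307643 - (103/167 + 58*(-1/484)) = 307643 - (103/167 - 29/242) = 307643 - 1*20083/40414 = 307643 - 20083/40414 = 12433064119/40414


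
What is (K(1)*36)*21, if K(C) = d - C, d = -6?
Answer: -5292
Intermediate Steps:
K(C) = -6 - C
(K(1)*36)*21 = ((-6 - 1*1)*36)*21 = ((-6 - 1)*36)*21 = -7*36*21 = -252*21 = -5292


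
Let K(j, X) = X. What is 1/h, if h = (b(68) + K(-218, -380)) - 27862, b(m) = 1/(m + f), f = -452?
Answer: -384/10844929 ≈ -3.5408e-5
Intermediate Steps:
b(m) = 1/(-452 + m) (b(m) = 1/(m - 452) = 1/(-452 + m))
h = -10844929/384 (h = (1/(-452 + 68) - 380) - 27862 = (1/(-384) - 380) - 27862 = (-1/384 - 380) - 27862 = -145921/384 - 27862 = -10844929/384 ≈ -28242.)
1/h = 1/(-10844929/384) = -384/10844929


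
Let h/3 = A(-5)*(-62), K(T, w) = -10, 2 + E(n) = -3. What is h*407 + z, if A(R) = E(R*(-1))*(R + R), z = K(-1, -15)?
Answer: -3785110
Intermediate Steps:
E(n) = -5 (E(n) = -2 - 3 = -5)
z = -10
A(R) = -10*R (A(R) = -5*(R + R) = -10*R)
h = -9300 (h = 3*(-10*(-5)*(-62)) = 3*(50*(-62)) = 3*(-3100) = -9300)
h*407 + z = -9300*407 - 10 = -3785100 - 10 = -3785110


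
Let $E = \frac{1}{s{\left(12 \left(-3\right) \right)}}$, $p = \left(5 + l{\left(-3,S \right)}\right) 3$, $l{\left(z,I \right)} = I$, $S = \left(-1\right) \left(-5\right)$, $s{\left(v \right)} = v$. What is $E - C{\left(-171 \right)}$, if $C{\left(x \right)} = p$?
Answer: $- \frac{1081}{36} \approx -30.028$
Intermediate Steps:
$S = 5$
$p = 30$ ($p = \left(5 + 5\right) 3 = 10 \cdot 3 = 30$)
$C{\left(x \right)} = 30$
$E = - \frac{1}{36}$ ($E = \frac{1}{12 \left(-3\right)} = \frac{1}{-36} = - \frac{1}{36} \approx -0.027778$)
$E - C{\left(-171 \right)} = - \frac{1}{36} - 30 = - \frac{1081}{36}$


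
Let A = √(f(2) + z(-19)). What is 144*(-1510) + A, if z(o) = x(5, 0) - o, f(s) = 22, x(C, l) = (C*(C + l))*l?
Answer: -217440 + √41 ≈ -2.1743e+5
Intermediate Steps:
x(C, l) = C*l*(C + l)
z(o) = -o (z(o) = 5*0*(5 + 0) - o = 5*0*5 - o = 0 - o = -o)
A = √41 (A = √(22 - 1*(-19)) = √(22 + 19) = √41 ≈ 6.4031)
144*(-1510) + A = 144*(-1510) + √41 = -217440 + √41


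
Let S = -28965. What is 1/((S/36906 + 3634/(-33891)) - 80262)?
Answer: -5277558/423592068083 ≈ -1.2459e-5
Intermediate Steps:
1/((S/36906 + 3634/(-33891)) - 80262) = 1/((-28965/36906 + 3634/(-33891)) - 80262) = 1/((-28965*1/36906 + 3634*(-1/33891)) - 80262) = 1/((-9655/12302 - 46/429) - 80262) = 1/(-4707887/5277558 - 80262) = 1/(-423592068083/5277558) = -5277558/423592068083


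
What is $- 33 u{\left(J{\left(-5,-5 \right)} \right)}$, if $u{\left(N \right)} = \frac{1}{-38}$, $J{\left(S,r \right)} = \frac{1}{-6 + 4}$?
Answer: $\frac{33}{38} \approx 0.86842$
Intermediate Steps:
$J{\left(S,r \right)} = - \frac{1}{2}$ ($J{\left(S,r \right)} = \frac{1}{-2} = - \frac{1}{2}$)
$u{\left(N \right)} = - \frac{1}{38}$
$- 33 u{\left(J{\left(-5,-5 \right)} \right)} = \left(-33\right) \left(- \frac{1}{38}\right) = \frac{33}{38}$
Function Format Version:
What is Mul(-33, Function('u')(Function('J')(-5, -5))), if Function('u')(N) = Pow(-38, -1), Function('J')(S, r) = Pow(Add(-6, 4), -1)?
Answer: Rational(33, 38) ≈ 0.86842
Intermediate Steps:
Function('J')(S, r) = Rational(-1, 2) (Function('J')(S, r) = Pow(-2, -1) = Rational(-1, 2))
Function('u')(N) = Rational(-1, 38)
Mul(-33, Function('u')(Function('J')(-5, -5))) = Mul(-33, Rational(-1, 38)) = Rational(33, 38)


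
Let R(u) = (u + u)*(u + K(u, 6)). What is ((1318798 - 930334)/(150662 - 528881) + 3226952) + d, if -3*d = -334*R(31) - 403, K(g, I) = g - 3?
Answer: 1374577438799/378219 ≈ 3.6343e+6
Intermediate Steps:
K(g, I) = -3 + g
R(u) = 2*u*(-3 + 2*u) (R(u) = (u + u)*(u + (-3 + u)) = (2*u)*(-3 + 2*u) = 2*u*(-3 + 2*u))
d = 1222175/3 (d = -(-668*31*(-3 + 2*31) - 403)/3 = -(-668*31*(-3 + 62) - 403)/3 = -(-668*31*59 - 403)/3 = -(-334*3658 - 403)/3 = -(-1221772 - 403)/3 = -⅓*(-1222175) = 1222175/3 ≈ 4.0739e+5)
((1318798 - 930334)/(150662 - 528881) + 3226952) + d = ((1318798 - 930334)/(150662 - 528881) + 3226952) + 1222175/3 = (388464/(-378219) + 3226952) + 1222175/3 = (388464*(-1/378219) + 3226952) + 1222175/3 = (-129488/126073 + 3226952) + 1222175/3 = 406831390008/126073 + 1222175/3 = 1374577438799/378219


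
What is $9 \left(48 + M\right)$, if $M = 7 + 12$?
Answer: $603$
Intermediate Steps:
$M = 19$
$9 \left(48 + M\right) = 9 \left(48 + 19\right) = 9 \cdot 67 = 603$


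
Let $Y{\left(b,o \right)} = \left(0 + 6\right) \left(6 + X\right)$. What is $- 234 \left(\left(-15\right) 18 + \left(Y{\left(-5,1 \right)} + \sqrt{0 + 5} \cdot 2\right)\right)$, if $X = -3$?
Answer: $58968 - 468 \sqrt{5} \approx 57922.0$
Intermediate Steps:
$Y{\left(b,o \right)} = 18$ ($Y{\left(b,o \right)} = \left(0 + 6\right) \left(6 - 3\right) = 6 \cdot 3 = 18$)
$- 234 \left(\left(-15\right) 18 + \left(Y{\left(-5,1 \right)} + \sqrt{0 + 5} \cdot 2\right)\right) = - 234 \left(\left(-15\right) 18 + \left(18 + \sqrt{0 + 5} \cdot 2\right)\right) = - 234 \left(-270 + \left(18 + \sqrt{5} \cdot 2\right)\right) = - 234 \left(-270 + \left(18 + 2 \sqrt{5}\right)\right) = - 234 \left(-252 + 2 \sqrt{5}\right) = 58968 - 468 \sqrt{5}$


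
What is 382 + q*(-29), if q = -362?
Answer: 10880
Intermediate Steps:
382 + q*(-29) = 382 - 362*(-29) = 382 + 10498 = 10880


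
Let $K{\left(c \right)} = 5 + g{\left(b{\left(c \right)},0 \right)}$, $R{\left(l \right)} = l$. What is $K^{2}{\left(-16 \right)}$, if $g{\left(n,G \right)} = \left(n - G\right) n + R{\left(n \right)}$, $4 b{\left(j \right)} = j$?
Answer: $289$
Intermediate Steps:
$b{\left(j \right)} = \frac{j}{4}$
$g{\left(n,G \right)} = n + n \left(n - G\right)$ ($g{\left(n,G \right)} = \left(n - G\right) n + n = n \left(n - G\right) + n = n + n \left(n - G\right)$)
$K{\left(c \right)} = 5 + \frac{c \left(1 + \frac{c}{4}\right)}{4}$ ($K{\left(c \right)} = 5 + \frac{c}{4} \left(1 + \frac{c}{4} - 0\right) = 5 + \frac{c}{4} \left(1 + \frac{c}{4} + 0\right) = 5 + \frac{c}{4} \left(1 + \frac{c}{4}\right) = 5 + \frac{c \left(1 + \frac{c}{4}\right)}{4}$)
$K^{2}{\left(-16 \right)} = \left(5 + \frac{1}{4} \left(-16\right) + \frac{\left(-16\right)^{2}}{16}\right)^{2} = \left(5 - 4 + \frac{1}{16} \cdot 256\right)^{2} = \left(5 - 4 + 16\right)^{2} = 17^{2} = 289$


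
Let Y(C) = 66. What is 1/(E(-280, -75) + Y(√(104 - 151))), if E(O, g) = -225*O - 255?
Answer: 1/62811 ≈ 1.5921e-5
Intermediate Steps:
E(O, g) = -255 - 225*O
1/(E(-280, -75) + Y(√(104 - 151))) = 1/((-255 - 225*(-280)) + 66) = 1/((-255 + 63000) + 66) = 1/(62745 + 66) = 1/62811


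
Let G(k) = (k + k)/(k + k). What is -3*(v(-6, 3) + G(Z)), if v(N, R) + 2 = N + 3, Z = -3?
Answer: 12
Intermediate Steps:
G(k) = 1 (G(k) = (2*k)/((2*k)) = (2*k)*(1/(2*k)) = 1)
v(N, R) = 1 + N (v(N, R) = -2 + (N + 3) = -2 + (3 + N) = 1 + N)
-3*(v(-6, 3) + G(Z)) = -3*((1 - 6) + 1) = -3*(-5 + 1) = -3*(-4) = 12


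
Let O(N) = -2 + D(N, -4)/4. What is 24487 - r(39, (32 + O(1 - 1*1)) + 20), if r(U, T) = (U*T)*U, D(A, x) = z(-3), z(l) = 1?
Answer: -207773/4 ≈ -51943.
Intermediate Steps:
D(A, x) = 1
O(N) = -7/4 (O(N) = -2 + 1/4 = -7/4)
r(U, T) = T*U**2 (r(U, T) = (T*U)*U = T*U**2)
24487 - r(39, (32 + O(1 - 1*1)) + 20) = 24487 - ((32 - 7/4) + 20)*39**2 = 24487 - (121/4 + 20)*1521 = 24487 - 201*1521/4 = 24487 - 1*305721/4 = 24487 - 305721/4 = -207773/4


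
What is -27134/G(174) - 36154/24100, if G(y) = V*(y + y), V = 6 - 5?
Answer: -41656937/524175 ≈ -79.471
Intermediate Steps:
V = 1
G(y) = 2*y (G(y) = 1*(y + y) = 1*(2*y) = 2*y)
-27134/G(174) - 36154/24100 = -27134/(2*174) - 36154/24100 = -27134/348 - 36154*1/24100 = -27134*1/348 - 18077/12050 = -13567/174 - 18077/12050 = -41656937/524175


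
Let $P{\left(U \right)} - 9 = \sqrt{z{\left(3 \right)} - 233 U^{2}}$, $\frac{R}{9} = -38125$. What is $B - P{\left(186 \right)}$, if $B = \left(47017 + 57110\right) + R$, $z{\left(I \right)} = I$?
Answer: $-239007 - i \sqrt{8060865} \approx -2.3901 \cdot 10^{5} - 2839.2 i$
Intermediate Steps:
$R = -343125$ ($R = 9 \left(-38125\right) = -343125$)
$P{\left(U \right)} = 9 + \sqrt{3 - 233 U^{2}}$
$B = -238998$ ($B = \left(47017 + 57110\right) - 343125 = 104127 - 343125 = -238998$)
$B - P{\left(186 \right)} = -238998 - \left(9 + \sqrt{3 - 233 \cdot 186^{2}}\right) = -238998 - \left(9 + \sqrt{3 - 8060868}\right) = -238998 - \left(9 + \sqrt{-8060865}\right) = -238998 - \left(9 + i \sqrt{8060865}\right) = -239007 - i \sqrt{8060865}$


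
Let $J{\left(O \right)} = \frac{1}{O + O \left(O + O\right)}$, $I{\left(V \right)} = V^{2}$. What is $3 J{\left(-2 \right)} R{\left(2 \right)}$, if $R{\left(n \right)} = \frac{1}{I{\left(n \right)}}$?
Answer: $\frac{1}{8} \approx 0.125$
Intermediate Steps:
$R{\left(n \right)} = \frac{1}{n^{2}}$
$J{\left(O \right)} = \frac{1}{O + 2 O^{2}}$ ($J{\left(O \right)} = \frac{1}{O + O 2 O} = \frac{1}{O + 2 O^{2}}$)
$3 J{\left(-2 \right)} R{\left(2 \right)} = \frac{3 \frac{1}{\left(-2\right) \left(1 + 2 \left(-2\right)\right)}}{4} = 3 \left(- \frac{1}{2 \left(1 - 4\right)}\right) \frac{1}{4} = 3 \left(- \frac{1}{2 \left(-3\right)}\right) \frac{1}{4} = 3 \left(\left(- \frac{1}{2}\right) \left(- \frac{1}{3}\right)\right) \frac{1}{4} = 3 \cdot \frac{1}{6} \cdot \frac{1}{4} = \frac{1}{2} \cdot \frac{1}{4} = \frac{1}{8}$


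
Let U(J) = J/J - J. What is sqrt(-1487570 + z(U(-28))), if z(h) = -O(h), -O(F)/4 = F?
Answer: I*sqrt(1487454) ≈ 1219.6*I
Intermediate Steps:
O(F) = -4*F
U(J) = 1 - J
z(h) = 4*h (z(h) = -(-4)*h = 4*h)
sqrt(-1487570 + z(U(-28))) = sqrt(-1487570 + 4*(1 - 1*(-28))) = sqrt(-1487570 + 4*(1 + 28)) = sqrt(-1487570 + 4*29) = sqrt(-1487570 + 116) = sqrt(-1487454) = I*sqrt(1487454)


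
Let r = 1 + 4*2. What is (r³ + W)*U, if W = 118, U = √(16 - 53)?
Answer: 847*I*√37 ≈ 5152.1*I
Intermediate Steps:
U = I*√37 (U = √(-37) = I*√37 ≈ 6.0828*I)
r = 9 (r = 1 + 8 = 9)
(r³ + W)*U = (9³ + 118)*(I*√37) = (729 + 118)*(I*√37) = 847*(I*√37) = 847*I*√37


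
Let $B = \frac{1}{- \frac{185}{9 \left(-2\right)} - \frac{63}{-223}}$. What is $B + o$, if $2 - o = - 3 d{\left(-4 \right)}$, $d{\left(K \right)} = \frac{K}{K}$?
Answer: $\frac{215959}{42389} \approx 5.0947$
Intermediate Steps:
$d{\left(K \right)} = 1$
$o = 5$ ($o = 2 - \left(-3\right) 1 = 2 - -3 = 2 + 3 = 5$)
$B = \frac{4014}{42389}$ ($B = \frac{1}{- \frac{185}{-18} - - \frac{63}{223}} = \frac{1}{\left(-185\right) \left(- \frac{1}{18}\right) + \frac{63}{223}} = \frac{1}{\frac{185}{18} + \frac{63}{223}} = \frac{1}{\frac{42389}{4014}} = \frac{4014}{42389} \approx 0.094694$)
$B + o = \frac{4014}{42389} + 5 = \frac{215959}{42389}$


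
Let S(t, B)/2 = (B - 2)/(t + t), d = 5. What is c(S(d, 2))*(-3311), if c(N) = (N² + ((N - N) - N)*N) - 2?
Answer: 6622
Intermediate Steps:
S(t, B) = (-2 + B)/t (S(t, B) = 2*((B - 2)/(t + t)) = 2*((-2 + B)/((2*t))) = 2*((-2 + B)*(1/(2*t))) = 2*((-2 + B)/(2*t)) = (-2 + B)/t)
c(N) = -2 (c(N) = (N² + (0 - N)*N) - 2 = (N² + (-N)*N) - 2 = (N² - N²) - 2 = 0 - 2 = -2)
c(S(d, 2))*(-3311) = -2*(-3311) = 6622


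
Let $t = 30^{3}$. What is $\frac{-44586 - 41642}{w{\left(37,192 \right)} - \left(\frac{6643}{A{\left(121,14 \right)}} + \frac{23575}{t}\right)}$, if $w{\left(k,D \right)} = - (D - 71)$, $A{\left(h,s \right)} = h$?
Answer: $\frac{11268275040}{23100823} \approx 487.79$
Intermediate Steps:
$w{\left(k,D \right)} = 71 - D$ ($w{\left(k,D \right)} = - (-71 + D) = 71 - D$)
$t = 27000$
$\frac{-44586 - 41642}{w{\left(37,192 \right)} - \left(\frac{6643}{A{\left(121,14 \right)}} + \frac{23575}{t}\right)} = \frac{-44586 - 41642}{\left(71 - 192\right) - \left(\frac{943}{1080} + \frac{6643}{121}\right)} = - \frac{86228}{\left(71 - 192\right) - \frac{7288543}{130680}} = - \frac{86228}{-121 - \frac{7288543}{130680}} = - \frac{86228}{- \frac{23100823}{130680}} = \left(-86228\right) \left(- \frac{130680}{23100823}\right) = \frac{11268275040}{23100823}$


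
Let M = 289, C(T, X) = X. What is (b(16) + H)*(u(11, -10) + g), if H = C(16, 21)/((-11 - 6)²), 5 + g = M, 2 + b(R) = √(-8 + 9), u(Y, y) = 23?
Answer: -82276/289 ≈ -284.69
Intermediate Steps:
b(R) = -1 (b(R) = -2 + √(-8 + 9) = -2 + √1 = -2 + 1 = -1)
g = 284 (g = -5 + 289 = 284)
H = 21/289 (H = 21/((-11 - 6)²) = 21/((-17)²) = 21/289 ≈ 0.072664)
(b(16) + H)*(u(11, -10) + g) = (-1 + 21/289)*(23 + 284) = -268/289*307 = -82276/289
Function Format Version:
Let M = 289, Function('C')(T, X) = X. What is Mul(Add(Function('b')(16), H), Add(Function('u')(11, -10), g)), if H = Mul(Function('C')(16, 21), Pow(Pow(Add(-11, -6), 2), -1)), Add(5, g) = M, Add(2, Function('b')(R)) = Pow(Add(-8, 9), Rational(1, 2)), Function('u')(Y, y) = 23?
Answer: Rational(-82276, 289) ≈ -284.69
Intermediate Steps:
Function('b')(R) = -1 (Function('b')(R) = Add(-2, Pow(Add(-8, 9), Rational(1, 2))) = Add(-2, Pow(1, Rational(1, 2))) = Add(-2, 1) = -1)
g = 284 (g = Add(-5, 289) = 284)
H = Rational(21, 289) (H = Mul(21, Pow(Pow(Add(-11, -6), 2), -1)) = Mul(21, Pow(Pow(-17, 2), -1)) = Mul(21, Pow(289, -1)) = Mul(21, Rational(1, 289)) = Rational(21, 289) ≈ 0.072664)
Mul(Add(Function('b')(16), H), Add(Function('u')(11, -10), g)) = Mul(Add(-1, Rational(21, 289)), Add(23, 284)) = Mul(Rational(-268, 289), 307) = Rational(-82276, 289)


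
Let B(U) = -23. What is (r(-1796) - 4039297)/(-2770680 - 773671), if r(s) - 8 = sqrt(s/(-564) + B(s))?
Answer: 4039289/3544351 - I*sqrt(393954)/499753491 ≈ 1.1396 - 1.2559e-6*I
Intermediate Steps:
r(s) = 8 + sqrt(-23 - s/564) (r(s) = 8 + sqrt(s/(-564) - 23) = 8 + sqrt(s*(-1/564) - 23) = 8 + sqrt(-s/564 - 23) = 8 + sqrt(-23 - s/564))
(r(-1796) - 4039297)/(-2770680 - 773671) = ((8 + sqrt(-1829052 - 141*(-1796))/282) - 4039297)/(-2770680 - 773671) = ((8 + sqrt(-1829052 + 253236)/282) - 4039297)/(-3544351) = ((8 + sqrt(-1575816)/282) - 4039297)*(-1/3544351) = ((8 + (2*I*sqrt(393954))/282) - 4039297)*(-1/3544351) = ((8 + I*sqrt(393954)/141) - 4039297)*(-1/3544351) = (-4039289 + I*sqrt(393954)/141)*(-1/3544351) = 4039289/3544351 - I*sqrt(393954)/499753491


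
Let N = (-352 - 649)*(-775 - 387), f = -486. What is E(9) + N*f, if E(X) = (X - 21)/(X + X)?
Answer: -1695890198/3 ≈ -5.6530e+8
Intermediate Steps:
E(X) = (-21 + X)/(2*X) (E(X) = (-21 + X)/((2*X)) = (-21 + X)*(1/(2*X)) = (-21 + X)/(2*X))
N = 1163162 (N = -1001*(-1162) = 1163162)
E(9) + N*f = (1/2)*(-21 + 9)/9 + 1163162*(-486) = (1/2)*(1/9)*(-12) - 565296732 = -2/3 - 565296732 = -1695890198/3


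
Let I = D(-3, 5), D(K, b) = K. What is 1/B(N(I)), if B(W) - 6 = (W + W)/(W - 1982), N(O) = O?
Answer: 1985/11916 ≈ 0.16658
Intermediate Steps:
I = -3
B(W) = 6 + 2*W/(-1982 + W) (B(W) = 6 + (W + W)/(W - 1982) = 6 + (2*W)/(-1982 + W) = 6 + 2*W/(-1982 + W))
1/B(N(I)) = 1/(4*(-2973 + 2*(-3))/(-1982 - 3)) = 1/(4*(-2973 - 6)/(-1985)) = 1/(4*(-1/1985)*(-2979)) = 1/(11916/1985) = 1985/11916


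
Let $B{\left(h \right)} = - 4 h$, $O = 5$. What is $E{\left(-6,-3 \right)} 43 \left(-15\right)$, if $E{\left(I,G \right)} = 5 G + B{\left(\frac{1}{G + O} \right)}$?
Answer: $10965$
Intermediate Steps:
$E{\left(I,G \right)} = - \frac{4}{5 + G} + 5 G$ ($E{\left(I,G \right)} = 5 G - \frac{4}{G + 5} = 5 G - \frac{4}{5 + G} = - \frac{4}{5 + G} + 5 G$)
$E{\left(-6,-3 \right)} 43 \left(-15\right) = \frac{-4 + 5 \left(-3\right) \left(5 - 3\right)}{5 - 3} \cdot 43 \left(-15\right) = \frac{-4 + 5 \left(-3\right) 2}{2} \cdot 43 \left(-15\right) = \frac{-4 - 30}{2} \cdot 43 \left(-15\right) = \frac{1}{2} \left(-34\right) 43 \left(-15\right) = \left(-17\right) 43 \left(-15\right) = \left(-731\right) \left(-15\right) = 10965$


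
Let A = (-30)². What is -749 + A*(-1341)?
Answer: -1207649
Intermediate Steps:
A = 900
-749 + A*(-1341) = -749 + 900*(-1341) = -749 - 1206900 = -1207649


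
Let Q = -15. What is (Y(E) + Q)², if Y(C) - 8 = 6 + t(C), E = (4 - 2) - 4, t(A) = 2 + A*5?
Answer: 81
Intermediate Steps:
t(A) = 2 + 5*A
E = -2 (E = 2 - 4 = -2)
Y(C) = 16 + 5*C (Y(C) = 8 + (6 + (2 + 5*C)) = 8 + (8 + 5*C) = 16 + 5*C)
(Y(E) + Q)² = ((16 + 5*(-2)) - 15)² = ((16 - 10) - 15)² = (6 - 15)² = (-9)² = 81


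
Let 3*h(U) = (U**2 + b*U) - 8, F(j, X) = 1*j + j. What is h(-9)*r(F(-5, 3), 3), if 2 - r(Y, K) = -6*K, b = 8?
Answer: 20/3 ≈ 6.6667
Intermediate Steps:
F(j, X) = 2*j (F(j, X) = j + j = 2*j)
r(Y, K) = 2 + 6*K (r(Y, K) = 2 - (-6)*K = 2 + 6*K)
h(U) = -8/3 + U**2/3 + 8*U/3 (h(U) = ((U**2 + 8*U) - 8)/3 = (-8 + U**2 + 8*U)/3 = -8/3 + U**2/3 + 8*U/3)
h(-9)*r(F(-5, 3), 3) = (-8/3 + (1/3)*(-9)**2 + (8/3)*(-9))*(2 + 6*3) = (-8/3 + (1/3)*81 - 24)*(2 + 18) = (-8/3 + 27 - 24)*20 = (1/3)*20 = 20/3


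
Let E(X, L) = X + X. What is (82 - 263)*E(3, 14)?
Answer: -1086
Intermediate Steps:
E(X, L) = 2*X
(82 - 263)*E(3, 14) = (82 - 263)*(2*3) = -181*6 = -1086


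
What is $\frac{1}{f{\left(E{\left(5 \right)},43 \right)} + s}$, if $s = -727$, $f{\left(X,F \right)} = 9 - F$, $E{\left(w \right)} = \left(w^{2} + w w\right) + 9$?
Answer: $- \frac{1}{761} \approx -0.0013141$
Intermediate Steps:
$E{\left(w \right)} = 9 + 2 w^{2}$ ($E{\left(w \right)} = \left(w^{2} + w^{2}\right) + 9 = 2 w^{2} + 9 = 9 + 2 w^{2}$)
$\frac{1}{f{\left(E{\left(5 \right)},43 \right)} + s} = \frac{1}{\left(9 - 43\right) - 727} = \frac{1}{-34 - 727} = \frac{1}{-761} = - \frac{1}{761}$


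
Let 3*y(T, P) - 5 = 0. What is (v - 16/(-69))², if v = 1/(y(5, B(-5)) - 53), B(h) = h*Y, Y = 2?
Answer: 5094049/112911876 ≈ 0.045115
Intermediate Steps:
B(h) = 2*h (B(h) = h*2 = 2*h)
y(T, P) = 5/3 (y(T, P) = 5/3 + (⅓)*0 = 5/3 + 0 = 5/3)
v = -3/154 (v = 1/(5/3 - 53) = 1/(-154/3) = -3/154 ≈ -0.019481)
(v - 16/(-69))² = (-3/154 - 16/(-69))² = (-3/154 - 16*(-1/69))² = (-3/154 + 16/69)² = (2257/10626)² = 5094049/112911876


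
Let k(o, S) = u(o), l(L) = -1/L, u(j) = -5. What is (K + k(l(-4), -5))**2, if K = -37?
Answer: 1764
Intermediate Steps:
k(o, S) = -5
(K + k(l(-4), -5))**2 = (-37 - 5)**2 = (-42)**2 = 1764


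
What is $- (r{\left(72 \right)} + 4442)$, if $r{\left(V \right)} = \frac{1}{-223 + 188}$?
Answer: $- \frac{155469}{35} \approx -4442.0$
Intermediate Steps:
$r{\left(V \right)} = - \frac{1}{35}$ ($r{\left(V \right)} = \frac{1}{-35} = - \frac{1}{35}$)
$- (r{\left(72 \right)} + 4442) = - (- \frac{1}{35} + 4442) = \left(-1\right) \frac{155469}{35} = - \frac{155469}{35}$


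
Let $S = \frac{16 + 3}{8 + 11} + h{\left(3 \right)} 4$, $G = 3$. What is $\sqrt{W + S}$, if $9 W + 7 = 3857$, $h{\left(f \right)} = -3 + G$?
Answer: $\frac{\sqrt{3859}}{3} \approx 20.707$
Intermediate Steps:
$h{\left(f \right)} = 0$ ($h{\left(f \right)} = -3 + 3 = 0$)
$W = \frac{3850}{9}$ ($W = - \frac{7}{9} + \frac{1}{9} \cdot 3857 = - \frac{7}{9} + \frac{3857}{9} = \frac{3850}{9} \approx 427.78$)
$S = 1$ ($S = \frac{16 + 3}{8 + 11} + 0 \cdot 4 = \frac{19}{19} + 0 = 19 \cdot \frac{1}{19} + 0 = 1 + 0 = 1$)
$\sqrt{W + S} = \sqrt{\frac{3850}{9} + 1} = \sqrt{\frac{3859}{9}} = \frac{\sqrt{3859}}{3}$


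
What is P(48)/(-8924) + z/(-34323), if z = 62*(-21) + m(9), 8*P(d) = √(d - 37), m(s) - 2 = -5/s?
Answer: 11705/308907 - √11/71392 ≈ 0.037845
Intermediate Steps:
m(s) = 2 - 5/s
P(d) = √(-37 + d)/8 (P(d) = √(d - 37)/8 = √(-37 + d)/8)
z = -11705/9 (z = 62*(-21) + (2 - 5/9) = -1302 + (2 - 5*⅑) = -1302 + (2 - 5/9) = -1302 + 13/9 = -11705/9 ≈ -1300.6)
P(48)/(-8924) + z/(-34323) = (√(-37 + 48)/8)/(-8924) - 11705/9/(-34323) = (√11/8)*(-1/8924) - 11705/9*(-1/34323) = -√11/71392 + 11705/308907 = 11705/308907 - √11/71392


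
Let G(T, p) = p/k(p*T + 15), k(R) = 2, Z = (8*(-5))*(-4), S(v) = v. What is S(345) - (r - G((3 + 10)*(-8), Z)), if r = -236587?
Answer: 237012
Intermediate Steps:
Z = 160 (Z = -40*(-4) = 160)
G(T, p) = p/2
S(345) - (r - G((3 + 10)*(-8), Z)) = 345 - (-236587 - 160/2) = 345 - (-236587 - 1*80) = 345 - (-236587 - 80) = 345 - 1*(-236667) = 345 + 236667 = 237012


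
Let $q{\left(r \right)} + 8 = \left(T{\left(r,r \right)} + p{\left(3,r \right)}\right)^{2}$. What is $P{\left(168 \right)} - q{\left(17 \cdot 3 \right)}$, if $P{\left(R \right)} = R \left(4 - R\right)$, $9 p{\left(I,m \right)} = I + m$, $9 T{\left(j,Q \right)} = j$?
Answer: $- \frac{249121}{9} \approx -27680.0$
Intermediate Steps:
$T{\left(j,Q \right)} = \frac{j}{9}$
$p{\left(I,m \right)} = \frac{I}{9} + \frac{m}{9}$ ($p{\left(I,m \right)} = \frac{I + m}{9} = \frac{I}{9} + \frac{m}{9}$)
$q{\left(r \right)} = -8 + \left(\frac{1}{3} + \frac{2 r}{9}\right)^{2}$ ($q{\left(r \right)} = -8 + \left(\frac{r}{9} + \left(\frac{1}{9} \cdot 3 + \frac{r}{9}\right)\right)^{2} = -8 + \left(\frac{r}{9} + \left(\frac{1}{3} + \frac{r}{9}\right)\right)^{2} = -8 + \left(\frac{1}{3} + \frac{2 r}{9}\right)^{2}$)
$P{\left(168 \right)} - q{\left(17 \cdot 3 \right)} = 168 \left(4 - 168\right) - \left(-8 + \frac{\left(3 + 2 \cdot 17 \cdot 3\right)^{2}}{81}\right) = 168 \left(4 - 168\right) - \left(-8 + \frac{\left(3 + 2 \cdot 51\right)^{2}}{81}\right) = 168 \left(-164\right) - \left(-8 + \frac{\left(3 + 102\right)^{2}}{81}\right) = -27552 - \left(-8 + \frac{105^{2}}{81}\right) = -27552 - \left(-8 + \frac{1}{81} \cdot 11025\right) = -27552 - \left(-8 + \frac{1225}{9}\right) = -27552 - \frac{1153}{9} = - \frac{249121}{9}$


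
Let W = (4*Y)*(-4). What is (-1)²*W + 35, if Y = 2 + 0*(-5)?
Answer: 3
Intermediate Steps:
Y = 2 (Y = 2 + 0 = 2)
W = -32 (W = (4*2)*(-4) = 8*(-4) = -32)
(-1)²*W + 35 = (-1)²*(-32) + 35 = 1*(-32) + 35 = -32 + 35 = 3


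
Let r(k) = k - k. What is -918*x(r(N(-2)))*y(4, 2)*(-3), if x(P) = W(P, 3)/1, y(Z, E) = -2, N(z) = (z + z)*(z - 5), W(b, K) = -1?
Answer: 5508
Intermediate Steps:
N(z) = 2*z*(-5 + z) (N(z) = (2*z)*(-5 + z) = 2*z*(-5 + z))
r(k) = 0
x(P) = -1 (x(P) = -1/1 = -1*1 = -1)
-918*x(r(N(-2)))*y(4, 2)*(-3) = -918*(-1*(-2))*(-3) = -1836*(-3) = -918*(-6) = 5508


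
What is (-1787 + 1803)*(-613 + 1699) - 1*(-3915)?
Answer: 21291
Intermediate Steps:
(-1787 + 1803)*(-613 + 1699) - 1*(-3915) = 16*1086 + 3915 = 17376 + 3915 = 21291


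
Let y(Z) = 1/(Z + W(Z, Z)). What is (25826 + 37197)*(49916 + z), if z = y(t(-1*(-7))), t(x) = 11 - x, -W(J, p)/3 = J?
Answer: 25166785521/8 ≈ 3.1458e+9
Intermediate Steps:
W(J, p) = -3*J
y(Z) = -1/(2*Z) (y(Z) = 1/(Z - 3*Z) = 1/(-2*Z) = -1/(2*Z))
z = -⅛ (z = -1/(2*(11 - (-1)*(-7))) = -1/(2*(11 - 1*7)) = -1/(2*(11 - 7)) = -½/4 = -½*¼ = -⅛ ≈ -0.12500)
(25826 + 37197)*(49916 + z) = (25826 + 37197)*(49916 - ⅛) = 63023*(399327/8) = 25166785521/8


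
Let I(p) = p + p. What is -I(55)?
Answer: -110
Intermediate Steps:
I(p) = 2*p
-I(55) = -2*55 = -1*110 = -110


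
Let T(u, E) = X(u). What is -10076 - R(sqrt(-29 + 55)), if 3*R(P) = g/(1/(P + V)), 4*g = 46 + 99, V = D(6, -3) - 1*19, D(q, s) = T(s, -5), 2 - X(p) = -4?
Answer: -119027/12 - 145*sqrt(26)/12 ≈ -9980.5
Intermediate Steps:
X(p) = 6 (X(p) = 2 - 1*(-4) = 2 + 4 = 6)
T(u, E) = 6
D(q, s) = 6
V = -13 (V = 6 - 1*19 = 6 - 19 = -13)
g = 145/4 (g = (46 + 99)/4 = (1/4)*145 = 145/4 ≈ 36.250)
R(P) = -1885/12 + 145*P/12 (R(P) = (145/(4*(1/(P - 13))))/3 = (145/(4*(1/(-13 + P))))/3 = (145*(-13 + P)/4)/3 = (-1885/4 + 145*P/4)/3 = -1885/12 + 145*P/12)
-10076 - R(sqrt(-29 + 55)) = -10076 - (-1885/12 + 145*sqrt(-29 + 55)/12) = -10076 - (-1885/12 + 145*sqrt(26)/12) = -10076 + (1885/12 - 145*sqrt(26)/12) = -119027/12 - 145*sqrt(26)/12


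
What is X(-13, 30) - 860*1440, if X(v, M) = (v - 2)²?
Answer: -1238175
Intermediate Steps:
X(v, M) = (-2 + v)²
X(-13, 30) - 860*1440 = (-2 - 13)² - 860*1440 = (-15)² - 1238400 = 225 - 1238400 = -1238175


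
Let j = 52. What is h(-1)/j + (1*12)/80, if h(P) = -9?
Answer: -3/130 ≈ -0.023077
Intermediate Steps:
h(-1)/j + (1*12)/80 = -9/52 + (1*12)/80 = -9*1/52 + 12*(1/80) = -9/52 + 3/20 = -3/130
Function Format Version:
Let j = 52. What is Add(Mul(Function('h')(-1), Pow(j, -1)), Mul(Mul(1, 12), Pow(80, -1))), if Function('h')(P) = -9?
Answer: Rational(-3, 130) ≈ -0.023077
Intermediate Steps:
Add(Mul(Function('h')(-1), Pow(j, -1)), Mul(Mul(1, 12), Pow(80, -1))) = Add(Mul(-9, Pow(52, -1)), Mul(Mul(1, 12), Pow(80, -1))) = Add(Mul(-9, Rational(1, 52)), Mul(12, Rational(1, 80))) = Add(Rational(-9, 52), Rational(3, 20)) = Rational(-3, 130)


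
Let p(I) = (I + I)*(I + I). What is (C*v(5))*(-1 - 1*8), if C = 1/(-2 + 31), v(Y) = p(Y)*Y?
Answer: -4500/29 ≈ -155.17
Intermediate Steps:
p(I) = 4*I**2 (p(I) = (2*I)*(2*I) = 4*I**2)
v(Y) = 4*Y**3 (v(Y) = (4*Y**2)*Y = 4*Y**3)
C = 1/29 ≈ 0.034483
(C*v(5))*(-1 - 1*8) = ((4*5**3)/29)*(-1 - 1*8) = ((4*125)/29)*(-1 - 8) = ((1/29)*500)*(-9) = (500/29)*(-9) = -4500/29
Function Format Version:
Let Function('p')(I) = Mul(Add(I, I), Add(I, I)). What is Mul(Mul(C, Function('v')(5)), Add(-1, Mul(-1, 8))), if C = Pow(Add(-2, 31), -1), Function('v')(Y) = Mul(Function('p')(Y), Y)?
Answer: Rational(-4500, 29) ≈ -155.17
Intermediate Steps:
Function('p')(I) = Mul(4, Pow(I, 2)) (Function('p')(I) = Mul(Mul(2, I), Mul(2, I)) = Mul(4, Pow(I, 2)))
Function('v')(Y) = Mul(4, Pow(Y, 3)) (Function('v')(Y) = Mul(Mul(4, Pow(Y, 2)), Y) = Mul(4, Pow(Y, 3)))
C = Rational(1, 29) (C = Pow(29, -1) = Rational(1, 29) ≈ 0.034483)
Mul(Mul(C, Function('v')(5)), Add(-1, Mul(-1, 8))) = Mul(Mul(Rational(1, 29), Mul(4, Pow(5, 3))), Add(-1, Mul(-1, 8))) = Mul(Mul(Rational(1, 29), Mul(4, 125)), Add(-1, -8)) = Mul(Mul(Rational(1, 29), 500), -9) = Mul(Rational(500, 29), -9) = Rational(-4500, 29)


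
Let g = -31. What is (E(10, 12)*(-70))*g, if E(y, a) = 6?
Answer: 13020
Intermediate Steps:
(E(10, 12)*(-70))*g = (6*(-70))*(-31) = -420*(-31) = 13020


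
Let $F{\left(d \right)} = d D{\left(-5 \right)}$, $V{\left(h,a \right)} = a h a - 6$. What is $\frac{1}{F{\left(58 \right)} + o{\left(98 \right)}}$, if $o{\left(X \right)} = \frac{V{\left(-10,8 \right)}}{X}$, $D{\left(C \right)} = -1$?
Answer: $- \frac{49}{3165} \approx -0.015482$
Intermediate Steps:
$V{\left(h,a \right)} = -6 + h a^{2}$ ($V{\left(h,a \right)} = h a^{2} - 6 = -6 + h a^{2}$)
$o{\left(X \right)} = - \frac{646}{X}$ ($o{\left(X \right)} = \frac{-6 - 10 \cdot 8^{2}}{X} = \frac{-6 - 640}{X} = - \frac{646}{X}$)
$F{\left(d \right)} = - d$ ($F{\left(d \right)} = d \left(-1\right) = - d$)
$\frac{1}{F{\left(58 \right)} + o{\left(98 \right)}} = \frac{1}{\left(-1\right) 58 - \frac{646}{98}} = \frac{1}{-58 - \frac{323}{49}} = \frac{1}{- \frac{3165}{49}} = - \frac{49}{3165}$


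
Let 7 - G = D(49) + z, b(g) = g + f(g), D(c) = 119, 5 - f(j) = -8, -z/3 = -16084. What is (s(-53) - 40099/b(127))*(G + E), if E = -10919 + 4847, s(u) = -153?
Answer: 837212071/35 ≈ 2.3920e+7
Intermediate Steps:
z = 48252 (z = -3*(-16084) = 48252)
f(j) = 13 (f(j) = 5 - 1*(-8) = 5 + 8 = 13)
b(g) = 13 + g (b(g) = g + 13 = 13 + g)
G = -48364 (G = 7 - (119 + 48252) = 7 - 1*48371 = 7 - 48371 = -48364)
E = -6072
(s(-53) - 40099/b(127))*(G + E) = (-153 - 40099/(13 + 127))*(-48364 - 6072) = (-153 - 40099/140)*(-54436) = -61519/140*(-54436) = 837212071/35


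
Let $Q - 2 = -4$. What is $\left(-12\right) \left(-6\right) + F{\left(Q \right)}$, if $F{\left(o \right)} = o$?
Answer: $70$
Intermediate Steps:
$Q = -2$ ($Q = 2 - 4 = -2$)
$\left(-12\right) \left(-6\right) + F{\left(Q \right)} = \left(-12\right) \left(-6\right) - 2 = 72 - 2 = 70$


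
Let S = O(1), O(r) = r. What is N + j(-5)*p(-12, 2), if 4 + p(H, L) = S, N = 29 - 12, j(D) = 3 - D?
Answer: -7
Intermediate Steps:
S = 1
N = 17
p(H, L) = -3 (p(H, L) = -4 + 1 = -3)
N + j(-5)*p(-12, 2) = 17 + (3 - 1*(-5))*(-3) = 17 + (3 + 5)*(-3) = 17 + 8*(-3) = 17 - 24 = -7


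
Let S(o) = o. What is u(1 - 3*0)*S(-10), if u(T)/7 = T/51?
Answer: -70/51 ≈ -1.3725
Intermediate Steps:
u(T) = 7*T/51 (u(T) = 7*(T/51) = 7*T/51)
u(1 - 3*0)*S(-10) = (7*(1 - 3*0)/51)*(-10) = (7*(1 + 0)/51)*(-10) = ((7/51)*1)*(-10) = (7/51)*(-10) = -70/51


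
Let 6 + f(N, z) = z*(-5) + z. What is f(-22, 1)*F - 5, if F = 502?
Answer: -5025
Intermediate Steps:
f(N, z) = -6 - 4*z (f(N, z) = -6 + (z*(-5) + z) = -6 + (-5*z + z) = -6 - 4*z)
f(-22, 1)*F - 5 = (-6 - 4*1)*502 - 5 = (-6 - 4)*502 - 5 = -10*502 - 5 = -5020 - 5 = -5025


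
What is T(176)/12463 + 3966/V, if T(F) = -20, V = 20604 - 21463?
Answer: -49445438/10705717 ≈ -4.6186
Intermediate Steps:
V = -859
T(176)/12463 + 3966/V = -20/12463 + 3966/(-859) = -20*1/12463 + 3966*(-1/859) = -20/12463 - 3966/859 = -49445438/10705717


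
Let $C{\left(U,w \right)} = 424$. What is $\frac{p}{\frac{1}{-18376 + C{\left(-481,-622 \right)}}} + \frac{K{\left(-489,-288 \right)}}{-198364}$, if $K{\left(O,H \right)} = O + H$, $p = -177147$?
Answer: $\frac{630825874944393}{198364} \approx 3.1801 \cdot 10^{9}$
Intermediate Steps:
$K{\left(O,H \right)} = H + O$
$\frac{p}{\frac{1}{-18376 + C{\left(-481,-622 \right)}}} + \frac{K{\left(-489,-288 \right)}}{-198364} = - \frac{177147}{\frac{1}{-18376 + 424}} + \frac{-288 - 489}{-198364} = - \frac{177147}{\frac{1}{-17952}} - - \frac{777}{198364} = - \frac{177147}{- \frac{1}{17952}} + \frac{777}{198364} = \left(-177147\right) \left(-17952\right) + \frac{777}{198364} = 3180142944 + \frac{777}{198364} = \frac{630825874944393}{198364}$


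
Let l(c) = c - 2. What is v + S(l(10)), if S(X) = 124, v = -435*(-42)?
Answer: 18394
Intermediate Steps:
v = 18270
l(c) = -2 + c
v + S(l(10)) = 18270 + 124 = 18394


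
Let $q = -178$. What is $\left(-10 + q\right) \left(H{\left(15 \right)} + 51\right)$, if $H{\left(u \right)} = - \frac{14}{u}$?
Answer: $- \frac{141188}{15} \approx -9412.5$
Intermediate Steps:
$\left(-10 + q\right) \left(H{\left(15 \right)} + 51\right) = \left(-10 - 178\right) \left(- \frac{14}{15} + 51\right) = - 188 \left(\left(-14\right) \frac{1}{15} + 51\right) = - 188 \left(- \frac{14}{15} + 51\right) = \left(-188\right) \frac{751}{15} = - \frac{141188}{15}$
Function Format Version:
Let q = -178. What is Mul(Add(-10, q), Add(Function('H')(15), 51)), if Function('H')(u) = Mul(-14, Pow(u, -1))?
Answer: Rational(-141188, 15) ≈ -9412.5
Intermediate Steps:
Mul(Add(-10, q), Add(Function('H')(15), 51)) = Mul(Add(-10, -178), Add(Mul(-14, Pow(15, -1)), 51)) = Mul(-188, Add(Mul(-14, Rational(1, 15)), 51)) = Mul(-188, Add(Rational(-14, 15), 51)) = Mul(-188, Rational(751, 15)) = Rational(-141188, 15)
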